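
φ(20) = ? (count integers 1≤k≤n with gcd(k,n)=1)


φ(n) = count of k ∈ {1,...,n} with gcd(k,n)=1
Coprimes to 20: {1, 3, 7, 9, 11, 13, 17, 19}
Count: 8

φ(20) = 8


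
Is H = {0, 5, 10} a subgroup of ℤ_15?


Subgroup test for H = {0, 5, 10} in (ℤ_15, +):
(1) 0 ∈ H? Yes
(2) Closure: for all a,b ∈ H, (a+b) mod 15 ∈ H? Yes
(3) Inverses: for all a ∈ H, -a mod 15 ∈ H? Yes

Yes, H is a subgroup of ℤ_15


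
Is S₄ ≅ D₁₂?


Comparing S₄ and D₁₂:
S₄ has trivial center; D₁₂ has center {e, r⁶}

No, S₄ ≇ D₁₂


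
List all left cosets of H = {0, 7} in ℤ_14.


H = {0, 7}, |H| = 2
Number of cosets = |G|/|H| = 14/2 = 7
0 + H = {0, 7}
1 + H = {1, 8}
2 + H = {2, 9}
3 + H = {3, 10}
4 + H = {4, 11}
5 + H = {5, 12}
6 + H = {6, 13}

Cosets: 0+H={0,7}; 1+H={1,8}; 2+H={2,9}; 3+H={3,10}; 4+H={4,11}; 5+H={5,12}; 6+H={6,13}


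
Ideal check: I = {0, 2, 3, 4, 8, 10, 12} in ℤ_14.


Check ideal conditions for I = {0, 2, 3, 4, 8, 10, 12} in ℤ_14:
(1) I is an additive subgroup? No
(2) For r ∈ ℤ_14 and a ∈ I: r·a ∈ I? No  [counterexample: r=2, a=3, r·a mod 14 = 6 ∉ I]

No, I is not an ideal of ℤ_14


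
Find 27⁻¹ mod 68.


Use the extended Euclidean algorithm to write 1 = 27·s + 68·t; then s mod 68 is the inverse.
Euclidean algorithm:
  27 = 0·68 + 27
  68 = 2·27 + 14
  27 = 1·14 + 13
  14 = 1·13 + 1
  13 = 13·1 + 0
gcd(27,68) = 1
Back-substitution gives: 27·(-5) + 68·(2) = 1
So 27⁻¹ ≡ -5 ≡ 63 (mod 68)
Check: 27 × 63 = 1701 ≡ 1 (mod 68) ✓

27⁻¹ ≡ 63 (mod 68)


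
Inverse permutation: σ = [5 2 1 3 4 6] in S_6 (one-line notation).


To find σ⁻¹, swap domain and range:
σ(1) = 5 → σ⁻¹(5) = 1
σ(2) = 2 → σ⁻¹(2) = 2
σ(3) = 1 → σ⁻¹(1) = 3
σ(4) = 3 → σ⁻¹(3) = 4
σ(5) = 4 → σ⁻¹(4) = 5
σ(6) = 6 → σ⁻¹(6) = 6

σ⁻¹ = [3 2 4 5 1 6]


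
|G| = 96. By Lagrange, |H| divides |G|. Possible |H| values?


Lagrange's theorem: |H| divides |G|
|G| = 96
Divisors of 96: 1, 2, 3, 4, 6, 8, 12, 16, 24, 32, 48, 96

Possible subgroup orders: {1, 2, 3, 4, 6, 8, 12, 16, 24, 32, 48, 96}


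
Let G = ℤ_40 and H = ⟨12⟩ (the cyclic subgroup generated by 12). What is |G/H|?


|⟨12⟩| = n / gcd(12, 40) = 40 / 4 = 10
H is normal (ℤ_40 is abelian).
|G/H| = |G| / |H| = 40 / 10 = 4

|G/H| = 4


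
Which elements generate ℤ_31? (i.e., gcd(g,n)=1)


g generates ℤ_n iff gcd(g,n) = 1
Prime factors of 31: 31
Generators are g ∈ {1,...,30} not divisible by any of these primes.
Generators: {1, 2, 3, 4, 5, 6, 7, 8, 9, 10, 11, 12, 13, 14, 15, 16, 17, 18, 19, 20, 21, 22, 23, 24, 25, 26, 27, 28, 29, 30}
Number of generators = φ(31) = 30

Generators of ℤ_31 = {1, 2, 3, 4, 5, 6, 7, 8, 9, 10, 11, 12, 13, 14, 15, 16, 17, 18, 19, 20, 21, 22, 23, 24, 25, 26, 27, 28, 29, 30}


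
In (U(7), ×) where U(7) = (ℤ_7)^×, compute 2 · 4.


Operation: multiplication mod 7
2 · 4 = (a × b) mod 7 with a = 2, b = 4

2 · 4 = 1


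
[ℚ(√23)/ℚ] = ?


√23 has minimal polynomial x² - 23 (irreducible over ℚ since 23 is squarefree)

[ℚ(√23)/ℚ] = 2


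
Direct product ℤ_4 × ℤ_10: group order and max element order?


|ℤ_4 × ℤ_10| = 4 × 10 = 40
Max element order = lcm(4,10) = 20
Cyclic? No (gcd=2)

|ℤ_4×ℤ_10| = 40, max element order = 20


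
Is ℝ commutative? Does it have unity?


ℝ is a field: commutative, has unity, every nonzero element is a unit (hence an integral domain)
Commutative: Yes
Integral domain: Yes
Has unity: Yes

ℝ: Commutative=Yes, Unity=Yes


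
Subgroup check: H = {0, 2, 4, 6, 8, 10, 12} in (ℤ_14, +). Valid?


Subgroup test for H = {0, 2, 4, 6, 8, 10, 12} in (ℤ_14, +):
(1) 0 ∈ H? Yes
(2) Closure: for all a,b ∈ H, (a+b) mod 14 ∈ H? Yes
(3) Inverses: for all a ∈ H, -a mod 14 ∈ H? Yes

Yes, H is a subgroup of ℤ_14


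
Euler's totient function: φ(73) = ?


Factor n: 73 = 73
φ(n) = n · ∏(1 - 1/p) over distinct primes p | n
φ(73) = 73 · (1 - 1/73) = 72

φ(73) = 72


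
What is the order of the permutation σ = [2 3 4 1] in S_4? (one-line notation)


Cycle decomposition: (1 2 3 4)
Cycle lengths: 4
Order = lcm(4) = 4

ord(σ) = 4


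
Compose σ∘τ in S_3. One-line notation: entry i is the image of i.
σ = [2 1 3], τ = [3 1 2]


σ∘τ: apply τ first, then σ
1 →τ 3 →σ 3
2 →τ 1 →σ 2
3 →τ 2 →σ 1

σ∘τ = [3 2 1]


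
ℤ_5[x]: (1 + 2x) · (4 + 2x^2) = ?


Expand and collect like terms; reduce coefficients mod 5:
x^0: 1·4 = 4 ≡ 4 (mod 5)
x^1: 1·0 + 2·4 = 8 ≡ 3 (mod 5)
x^2: 1·2 + 2·0 = 2 ≡ 2 (mod 5)
x^3: 2·2 = 4 ≡ 4 (mod 5)
Result: 4 + 3x + 2x^2 + 4x^3

f · g = 4 + 3x + 2x^2 + 4x^3


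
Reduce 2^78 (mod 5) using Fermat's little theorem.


Fermat's little theorem: if p is prime and gcd(a,p)=1, then a^(p-1) ≡ 1 (mod p)
p = 5 is prime, gcd(2,5) = 1
Reduce exponent: 78 mod 4 = 2
So 2^78 ≡ 2^2 (mod 5)
2^2 mod 5 = 4

2^78 ≡ 4 (mod 5)


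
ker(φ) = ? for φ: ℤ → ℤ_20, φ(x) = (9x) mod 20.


Kernel = preimage of identity
ker(φ) = {x ∈ ℤ : 9x ≡ 0 (mod 20)}. gcd(9,20) = 1, so 9x ≡ 0 (mod 20) ⟺ x ≡ 0 (mod 20/1 = 20). Hence ker(φ) = 20ℤ

ker(φ) = 20ℤ


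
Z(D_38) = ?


Z(G) = {g ∈ G | gx = xg for all x ∈ G}
For even n, Z(D_n) = {e, r^(n/2)}: the 180° rotation r^19 commutes with every reflection and rotation

Z(D_38) = {e, r^19}


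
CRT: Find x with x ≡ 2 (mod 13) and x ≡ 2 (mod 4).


m₁ = 13, m₂ = 4, gcd = 1, so CRT applies. M = m₁·m₂ = 52
Let M₁ = M/m₁ = 4, M₂ = M/m₂ = 13
Find y₁ ≡ M₁⁻¹ (mod m₁): 4⁻¹ ≡ 10 (mod 13)
Find y₂ ≡ M₂⁻¹ (mod m₂): 13⁻¹ ≡ 1 (mod 4)
x = a₁·M₁·y₁ + a₂·M₂·y₂ = 2·4·10 + 2·13·1 = 106
Reduce mod 52: x ≡ 2
Check: 2 mod 13 = 2 ✓, 2 mod 4 = 2 ✓

x ≡ 2 (mod 52)


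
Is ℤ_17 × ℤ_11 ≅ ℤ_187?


Comparing ℤ_17 × ℤ_11 and ℤ_187:
gcd(17,11) = 1, so ℤ_17 × ℤ_11 ≅ ℤ_187 (CRT)

Yes, ℤ_17 × ℤ_11 ≅ ℤ_187


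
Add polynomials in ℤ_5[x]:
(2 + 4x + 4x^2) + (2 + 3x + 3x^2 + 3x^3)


Add coefficients mod 5:
x^0: 2 + 2 = 4 (mod 5)
x^1: 4 + 3 = 2 (mod 5)
x^2: 4 + 3 = 2 (mod 5)
x^3: 0 + 3 = 3 (mod 5)
Result: 4 + 2x + 2x^2 + 3x^3

f + g = 4 + 2x + 2x^2 + 3x^3


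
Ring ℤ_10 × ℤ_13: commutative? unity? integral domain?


Direct product ring; commutative with unity (1,1); but (1,0)·(0,1) = (0,0) gives zero divisors, so not an integral domain
Commutative: Yes
Integral domain: No
Has unity: Yes

ℤ_10 × ℤ_13: Commutative=Yes, Unity=Yes


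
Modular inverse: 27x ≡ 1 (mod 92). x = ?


Use the extended Euclidean algorithm to write 1 = 27·s + 92·t; then s mod 92 is the inverse.
Euclidean algorithm:
  27 = 0·92 + 27
  92 = 3·27 + 11
  27 = 2·11 + 5
  11 = 2·5 + 1
  5 = 5·1 + 0
gcd(27,92) = 1
Back-substitution gives: 27·(-17) + 92·(5) = 1
So 27⁻¹ ≡ -17 ≡ 75 (mod 92)
Check: 27 × 75 = 2025 ≡ 1 (mod 92) ✓

27⁻¹ ≡ 75 (mod 92)


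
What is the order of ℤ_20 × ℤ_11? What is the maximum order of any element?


|ℤ_20 × ℤ_11| = 20 × 11 = 220
Max element order = lcm(20,11) = 220
Cyclic? Yes (gcd=1)

|ℤ_20×ℤ_11| = 220, max element order = 220


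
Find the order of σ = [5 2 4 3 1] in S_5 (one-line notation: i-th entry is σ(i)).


Cycle decomposition: (1 5) (3 4)
Cycle lengths: 2, 2
Order = lcm(2, 2) = 2

ord(σ) = 2


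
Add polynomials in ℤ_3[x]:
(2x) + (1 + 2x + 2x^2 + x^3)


Add coefficients mod 3:
x^0: 0 + 1 = 1 (mod 3)
x^1: 2 + 2 = 1 (mod 3)
x^2: 0 + 2 = 2 (mod 3)
x^3: 0 + 1 = 1 (mod 3)
Result: 1 + x + 2x^2 + x^3

f + g = 1 + x + 2x^2 + x^3


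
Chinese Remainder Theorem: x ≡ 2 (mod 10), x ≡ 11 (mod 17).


m₁ = 10, m₂ = 17, gcd = 1, so CRT applies. M = m₁·m₂ = 170
Let M₁ = M/m₁ = 17, M₂ = M/m₂ = 10
Find y₁ ≡ M₁⁻¹ (mod m₁): 17⁻¹ ≡ 3 (mod 10)
Find y₂ ≡ M₂⁻¹ (mod m₂): 10⁻¹ ≡ 12 (mod 17)
x = a₁·M₁·y₁ + a₂·M₂·y₂ = 2·17·3 + 11·10·12 = 1422
Reduce mod 170: x ≡ 62
Check: 62 mod 10 = 2 ✓, 62 mod 17 = 11 ✓

x ≡ 62 (mod 170)


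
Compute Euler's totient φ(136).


Factor n: 136 = 2^3 × 17
φ(n) = n · ∏(1 - 1/p) over distinct primes p | n
φ(136) = 136 · (1 - 1/2) · (1 - 1/17) = 64

φ(136) = 64


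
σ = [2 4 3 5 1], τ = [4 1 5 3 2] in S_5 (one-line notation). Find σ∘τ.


σ∘τ: apply τ first, then σ
1 →τ 4 →σ 5
2 →τ 1 →σ 2
3 →τ 5 →σ 1
4 →τ 3 →σ 3
5 →τ 2 →σ 4

σ∘τ = [5 2 1 3 4]


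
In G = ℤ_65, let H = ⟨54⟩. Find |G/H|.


|⟨54⟩| = n / gcd(54, 65) = 65 / 1 = 65
H is normal (ℤ_65 is abelian).
|G/H| = |G| / |H| = 65 / 65 = 1

|G/H| = 1


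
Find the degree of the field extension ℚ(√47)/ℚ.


√47 has minimal polynomial x² - 47 (irreducible over ℚ since 47 is squarefree)

[ℚ(√47)/ℚ] = 2


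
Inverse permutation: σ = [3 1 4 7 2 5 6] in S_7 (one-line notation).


To find σ⁻¹, swap domain and range:
σ(1) = 3 → σ⁻¹(3) = 1
σ(2) = 1 → σ⁻¹(1) = 2
σ(3) = 4 → σ⁻¹(4) = 3
σ(4) = 7 → σ⁻¹(7) = 4
σ(5) = 2 → σ⁻¹(2) = 5
σ(6) = 5 → σ⁻¹(5) = 6
σ(7) = 6 → σ⁻¹(6) = 7

σ⁻¹ = [2 5 1 3 6 7 4]


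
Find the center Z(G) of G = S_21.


Z(G) = {g ∈ G | gx = xg for all x ∈ G}
S_n is non-abelian for n ≥ 3; Z(S_21) is trivial

Z(S_21) = {e}


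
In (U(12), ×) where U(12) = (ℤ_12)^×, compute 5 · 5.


Operation: multiplication mod 12
5 · 5 = (a × b) mod 12 with a = 5, b = 5

5 · 5 = 1


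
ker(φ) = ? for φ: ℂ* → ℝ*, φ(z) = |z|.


Kernel = preimage of identity
ker(φ) = {z ∈ ℂ* | |z| = 1} = unit circle S¹

ker(φ) = S¹ (unit circle)


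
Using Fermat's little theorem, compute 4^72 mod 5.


Fermat's little theorem: if p is prime and gcd(a,p)=1, then a^(p-1) ≡ 1 (mod p)
p = 5 is prime, gcd(4,5) = 1
Reduce exponent: 72 mod 4 = 0
So 4^72 ≡ 4^0 (mod 5)
4^0 = 1

4^72 ≡ 1 (mod 5)


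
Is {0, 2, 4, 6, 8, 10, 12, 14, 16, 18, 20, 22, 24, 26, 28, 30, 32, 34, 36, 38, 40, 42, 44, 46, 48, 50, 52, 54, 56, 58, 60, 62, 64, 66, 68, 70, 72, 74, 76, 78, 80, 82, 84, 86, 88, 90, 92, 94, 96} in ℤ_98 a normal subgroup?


H = {0, 2, 4, 6, 8, 10, 12, 14, 16, 18, 20, 22, 24, 26, 28, 30, 32, 34, 36, 38, 40, 42, 44, 46, 48, 50, 52, 54, 56, 58, 60, 62, 64, 66, 68, 70, 72, 74, 76, 78, 80, 82, 84, 86, 88, 90, 92, 94, 96} in ℤ_98
ℤ_98 is abelian; every subgroup of an abelian group is normal

Yes, normal subgroup


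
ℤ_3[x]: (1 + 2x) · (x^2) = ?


Expand and collect like terms; reduce coefficients mod 3:
x^0: 1·0 = 0 ≡ 0 (mod 3)
x^1: 1·0 + 2·0 = 0 ≡ 0 (mod 3)
x^2: 1·1 + 2·0 = 1 ≡ 1 (mod 3)
x^3: 2·1 = 2 ≡ 2 (mod 3)
Result: x^2 + 2x^3

f · g = x^2 + 2x^3


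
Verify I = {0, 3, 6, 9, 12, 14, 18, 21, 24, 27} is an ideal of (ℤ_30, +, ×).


Check ideal conditions for I = {0, 3, 6, 9, 12, 14, 18, 21, 24, 27} in ℤ_30:
(1) I is an additive subgroup? No
(2) For r ∈ ℤ_30 and a ∈ I: r·a ∈ I? No  [counterexample: r=2, a=14, r·a mod 30 = 28 ∉ I]

No, I is not an ideal of ℤ_30


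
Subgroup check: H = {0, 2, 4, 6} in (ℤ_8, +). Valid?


Subgroup test for H = {0, 2, 4, 6} in (ℤ_8, +):
(1) 0 ∈ H? Yes
(2) Closure: for all a,b ∈ H, (a+b) mod 8 ∈ H? Yes
(3) Inverses: for all a ∈ H, -a mod 8 ∈ H? Yes

Yes, H is a subgroup of ℤ_8


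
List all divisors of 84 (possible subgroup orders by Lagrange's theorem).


Lagrange's theorem: |H| divides |G|
|G| = 84
Divisors of 84: 1, 2, 3, 4, 6, 7, 12, 14, 21, 28, 42, 84

Possible subgroup orders: {1, 2, 3, 4, 6, 7, 12, 14, 21, 28, 42, 84}


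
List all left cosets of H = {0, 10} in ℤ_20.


H = {0, 10}, |H| = 2
Number of cosets = |G|/|H| = 20/2 = 10
0 + H = {0, 10}
1 + H = {1, 11}
2 + H = {2, 12}
3 + H = {3, 13}
4 + H = {4, 14}
5 + H = {5, 15}
6 + H = {6, 16}
7 + H = {7, 17}
8 + H = {8, 18}
9 + H = {9, 19}

Cosets: 0+H={0,10}; 1+H={1,11}; 2+H={2,12}; 3+H={3,13}; 4+H={4,14}; 5+H={5,15}; 6+H={6,16}; 7+H={7,17}; 8+H={8,18}; 9+H={9,19}


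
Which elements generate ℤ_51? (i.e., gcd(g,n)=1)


g generates ℤ_n iff gcd(g,n) = 1
Prime factors of 51: 3, 17
Generators are g ∈ {1,...,50} not divisible by any of these primes.
Generators: {1, 2, 4, 5, 7, 8, 10, 11, 13, 14, 16, 19, 20, 22, 23, 25, 26, 28, 29, 31, 32, 35, 37, 38, 40, 41, 43, 44, 46, 47, 49, 50}
Number of generators = φ(51) = 32

Generators of ℤ_51 = {1, 2, 4, 5, 7, 8, 10, 11, 13, 14, 16, 19, 20, 22, 23, 25, 26, 28, 29, 31, 32, 35, 37, 38, 40, 41, 43, 44, 46, 47, 49, 50}


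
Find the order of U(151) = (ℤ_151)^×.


U(n) is the group of units mod n; |U(n)| = φ(n)
|U(151)| = φ(151) = 150

|U(151) = (ℤ_151)^×| = 150


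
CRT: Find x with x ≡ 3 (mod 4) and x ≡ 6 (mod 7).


m₁ = 4, m₂ = 7, gcd = 1, so CRT applies. M = m₁·m₂ = 28
Let M₁ = M/m₁ = 7, M₂ = M/m₂ = 4
Find y₁ ≡ M₁⁻¹ (mod m₁): 7⁻¹ ≡ 3 (mod 4)
Find y₂ ≡ M₂⁻¹ (mod m₂): 4⁻¹ ≡ 2 (mod 7)
x = a₁·M₁·y₁ + a₂·M₂·y₂ = 3·7·3 + 6·4·2 = 111
Reduce mod 28: x ≡ 27
Check: 27 mod 4 = 3 ✓, 27 mod 7 = 6 ✓

x ≡ 27 (mod 28)


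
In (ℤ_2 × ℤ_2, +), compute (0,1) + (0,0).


Operation: componentwise addition mod (2, 2)
(0,1) + (0,0) = ((a₁+b₁) mod 2, (a₂+b₂) mod 2) with a = (0,1), b = (0,0)

(0,1) + (0,0) = (0,1)


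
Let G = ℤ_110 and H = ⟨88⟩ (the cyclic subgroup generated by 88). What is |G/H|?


|⟨88⟩| = n / gcd(88, 110) = 110 / 22 = 5
H is normal (ℤ_110 is abelian).
|G/H| = |G| / |H| = 110 / 5 = 22

|G/H| = 22


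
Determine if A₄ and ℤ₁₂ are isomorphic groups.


Comparing A₄ and ℤ₁₂:
A₄ is non-abelian, ℤ₁₂ is abelian

No, A₄ ≇ ℤ₁₂


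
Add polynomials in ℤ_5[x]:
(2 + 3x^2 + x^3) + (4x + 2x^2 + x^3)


Add coefficients mod 5:
x^0: 2 + 0 = 2 (mod 5)
x^1: 0 + 4 = 4 (mod 5)
x^2: 3 + 2 = 0 (mod 5)
x^3: 1 + 1 = 2 (mod 5)
Result: 2 + 4x + 2x^3

f + g = 2 + 4x + 2x^3


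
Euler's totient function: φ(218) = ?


Factor n: 218 = 2 × 109
φ(n) = n · ∏(1 - 1/p) over distinct primes p | n
φ(218) = 218 · (1 - 1/2) · (1 - 1/109) = 108

φ(218) = 108


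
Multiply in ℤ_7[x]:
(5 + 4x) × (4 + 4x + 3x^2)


Expand and collect like terms; reduce coefficients mod 7:
x^0: 5·4 = 20 ≡ 6 (mod 7)
x^1: 5·4 + 4·4 = 36 ≡ 1 (mod 7)
x^2: 5·3 + 4·4 = 31 ≡ 3 (mod 7)
x^3: 4·3 = 12 ≡ 5 (mod 7)
Result: 6 + x + 3x^2 + 5x^3

f · g = 6 + x + 3x^2 + 5x^3


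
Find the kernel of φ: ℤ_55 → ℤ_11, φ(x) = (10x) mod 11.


Kernel = preimage of identity
ker(φ) = {x ∈ ℤ_55 : 10x ≡ 0 (mod 11)}. Since 11 | 55, φ is well-defined. The kernel is the cyclic subgroup ⟨11⟩ of ℤ_55 (order 5), i.e. {0, 11, 22, 33, 44}

ker(φ) = {0, 11, 22, 33, 44}


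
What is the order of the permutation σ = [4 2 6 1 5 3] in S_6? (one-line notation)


Cycle decomposition: (1 4) (3 6)
Cycle lengths: 2, 2
Order = lcm(2, 2) = 2

ord(σ) = 2


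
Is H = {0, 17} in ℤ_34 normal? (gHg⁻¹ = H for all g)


H = {0, 17} in ℤ_34
ℤ_34 is abelian; every subgroup of an abelian group is normal

Yes, normal subgroup


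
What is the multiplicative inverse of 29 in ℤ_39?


Use the extended Euclidean algorithm to write 1 = 29·s + 39·t; then s mod 39 is the inverse.
Euclidean algorithm:
  29 = 0·39 + 29
  39 = 1·29 + 10
  29 = 2·10 + 9
  10 = 1·9 + 1
  9 = 9·1 + 0
gcd(29,39) = 1
Back-substitution gives: 29·(-4) + 39·(3) = 1
So 29⁻¹ ≡ -4 ≡ 35 (mod 39)
Check: 29 × 35 = 1015 ≡ 1 (mod 39) ✓

29⁻¹ ≡ 35 (mod 39)


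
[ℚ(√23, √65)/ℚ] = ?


[ℚ(√23,√65):ℚ] = [ℚ(√23,√65):ℚ(√23)]·[ℚ(√23):ℚ] = 2·2 = 4

[ℚ(√23, √65)/ℚ] = 4


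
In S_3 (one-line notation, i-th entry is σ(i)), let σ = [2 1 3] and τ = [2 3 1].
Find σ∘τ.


σ∘τ: apply τ first, then σ
1 →τ 2 →σ 1
2 →τ 3 →σ 3
3 →τ 1 →σ 2

σ∘τ = [1 3 2]


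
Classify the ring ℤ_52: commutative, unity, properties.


ℤ_52 is a commutative ring with unity 1; 52 = 2×26 is composite, so 2·26 ≡ 0 gives zero divisors (not an integral domain)
Commutative: Yes
Integral domain: No
Has unity: Yes

ℤ_52: Commutative=Yes, Unity=Yes


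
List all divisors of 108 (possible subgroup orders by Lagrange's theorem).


Lagrange's theorem: |H| divides |G|
|G| = 108
Divisors of 108: 1, 2, 3, 4, 6, 9, 12, 18, 27, 36, 54, 108

Possible subgroup orders: {1, 2, 3, 4, 6, 9, 12, 18, 27, 36, 54, 108}


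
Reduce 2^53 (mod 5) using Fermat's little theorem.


Fermat's little theorem: if p is prime and gcd(a,p)=1, then a^(p-1) ≡ 1 (mod p)
p = 5 is prime, gcd(2,5) = 1
Reduce exponent: 53 mod 4 = 1
So 2^53 ≡ 2^1 (mod 5)
2^1 mod 5 = 2

2^53 ≡ 2 (mod 5)


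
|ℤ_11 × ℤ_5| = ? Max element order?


|ℤ_11 × ℤ_5| = 11 × 5 = 55
Max element order = lcm(11,5) = 55
Cyclic? Yes (gcd=1)

|ℤ_11×ℤ_5| = 55, max element order = 55


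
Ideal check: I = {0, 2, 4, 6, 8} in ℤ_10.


Check ideal conditions for I = {0, 2, 4, 6, 8} in ℤ_10:
(1) I is an additive subgroup? Yes
(2) For r ∈ ℤ_10 and a ∈ I: r·a ∈ I? Yes

Yes, I is an ideal of ℤ_10


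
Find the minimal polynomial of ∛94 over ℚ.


∛94 satisfies x³ - 94 = 0, irreducible over ℚ (no rational root; 94 is not a perfect cube)

Minimal polynomial: x³ - 94


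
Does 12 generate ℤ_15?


g generates ℤ_n iff gcd(g, n) = 1
gcd(12, 15) = 3
Since gcd = 3 ≠ 1, ⟨12⟩ has order 5 < 15, so 12 is not a generator.

No, 12 does not generate ℤ_15


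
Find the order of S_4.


|S_n| = n! (number of permutations of n symbols)
|S_4| = 4! = 24

|S_4| = 24


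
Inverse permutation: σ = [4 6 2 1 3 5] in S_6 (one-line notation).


To find σ⁻¹, swap domain and range:
σ(1) = 4 → σ⁻¹(4) = 1
σ(2) = 6 → σ⁻¹(6) = 2
σ(3) = 2 → σ⁻¹(2) = 3
σ(4) = 1 → σ⁻¹(1) = 4
σ(5) = 3 → σ⁻¹(3) = 5
σ(6) = 5 → σ⁻¹(5) = 6

σ⁻¹ = [4 3 5 1 6 2]


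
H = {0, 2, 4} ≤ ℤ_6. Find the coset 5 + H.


5 + H = {5 + h (mod 6) : h ∈ H}
5+0=5, 5+2=1, 5+4=3
5 + H = {1, 3, 5} = 1 + H

5 + H = {1, 3, 5}


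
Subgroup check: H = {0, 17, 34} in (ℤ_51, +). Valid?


Subgroup test for H = {0, 17, 34} in (ℤ_51, +):
(1) 0 ∈ H? Yes
(2) Closure: for all a,b ∈ H, (a+b) mod 51 ∈ H? Yes
(3) Inverses: for all a ∈ H, -a mod 51 ∈ H? Yes

Yes, H is a subgroup of ℤ_51


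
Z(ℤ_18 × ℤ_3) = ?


Z(G) = {g ∈ G | gx = xg for all x ∈ G}
Direct product of abelian groups is abelian, so Z(G) = G

Z(ℤ_18 × ℤ_3) = ℤ_18 × ℤ_3


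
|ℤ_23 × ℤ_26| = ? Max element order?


|ℤ_23 × ℤ_26| = 23 × 26 = 598
Max element order = lcm(23,26) = 598
Cyclic? Yes (gcd=1)

|ℤ_23×ℤ_26| = 598, max element order = 598


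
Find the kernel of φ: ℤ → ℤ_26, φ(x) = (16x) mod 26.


Kernel = preimage of identity
ker(φ) = {x ∈ ℤ : 16x ≡ 0 (mod 26)}. gcd(16,26) = 2, so 16x ≡ 0 (mod 26) ⟺ x ≡ 0 (mod 26/2 = 13). Hence ker(φ) = 13ℤ

ker(φ) = 13ℤ


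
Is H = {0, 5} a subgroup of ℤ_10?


Subgroup test for H = {0, 5} in (ℤ_10, +):
(1) 0 ∈ H? Yes
(2) Closure: for all a,b ∈ H, (a+b) mod 10 ∈ H? Yes
(3) Inverses: for all a ∈ H, -a mod 10 ∈ H? Yes

Yes, H is a subgroup of ℤ_10


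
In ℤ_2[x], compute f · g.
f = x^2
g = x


Expand and collect like terms; reduce coefficients mod 2:
x^0: 0·0 = 0 ≡ 0 (mod 2)
x^1: 0·1 + 0·0 = 0 ≡ 0 (mod 2)
x^2: 0·1 + 1·0 = 0 ≡ 0 (mod 2)
x^3: 1·1 = 1 ≡ 1 (mod 2)
Result: x^3

f · g = x^3


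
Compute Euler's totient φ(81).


Factor n: 81 = 3^4
φ(n) = n · ∏(1 - 1/p) over distinct primes p | n
φ(81) = 81 · (1 - 1/3) = 54

φ(81) = 54


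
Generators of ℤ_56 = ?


g generates ℤ_n iff gcd(g,n) = 1
Prime factors of 56: 2, 7
Generators are g ∈ {1,...,55} not divisible by any of these primes.
Generators: {1, 3, 5, 9, 11, 13, 15, 17, 19, 23, 25, 27, 29, 31, 33, 37, 39, 41, 43, 45, 47, 51, 53, 55}
Number of generators = φ(56) = 24

Generators of ℤ_56 = {1, 3, 5, 9, 11, 13, 15, 17, 19, 23, 25, 27, 29, 31, 33, 37, 39, 41, 43, 45, 47, 51, 53, 55}


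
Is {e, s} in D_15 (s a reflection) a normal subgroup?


H = {e, s} in D_15 (s a reflection)
r·s·r⁻¹ = sr⁻² ≠ s for n ≥ 3, so {e, s} is not closed under conjugation

No, not a normal subgroup


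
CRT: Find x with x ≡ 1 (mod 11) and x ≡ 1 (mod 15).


m₁ = 11, m₂ = 15, gcd = 1, so CRT applies. M = m₁·m₂ = 165
Let M₁ = M/m₁ = 15, M₂ = M/m₂ = 11
Find y₁ ≡ M₁⁻¹ (mod m₁): 15⁻¹ ≡ 3 (mod 11)
Find y₂ ≡ M₂⁻¹ (mod m₂): 11⁻¹ ≡ 11 (mod 15)
x = a₁·M₁·y₁ + a₂·M₂·y₂ = 1·15·3 + 1·11·11 = 166
Reduce mod 165: x ≡ 1
Check: 1 mod 11 = 1 ✓, 1 mod 15 = 1 ✓

x ≡ 1 (mod 165)


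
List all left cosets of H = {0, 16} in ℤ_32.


H = {0, 16}, |H| = 2
Number of cosets = |G|/|H| = 32/2 = 16
0 + H = {0, 16}
1 + H = {1, 17}
2 + H = {2, 18}
3 + H = {3, 19}
4 + H = {4, 20}
5 + H = {5, 21}
6 + H = {6, 22}
7 + H = {7, 23}
8 + H = {8, 24}
9 + H = {9, 25}
10 + H = {10, 26}
11 + H = {11, 27}
12 + H = {12, 28}
13 + H = {13, 29}
14 + H = {14, 30}
15 + H = {15, 31}

Cosets: 0+H={0,16}; 1+H={1,17}; 2+H={2,18}; 3+H={3,19}; 4+H={4,20}; 5+H={5,21}; 6+H={6,22}; 7+H={7,23}; 8+H={8,24}; 9+H={9,25}; 10+H={10,26}; 11+H={11,27}; 12+H={12,28}; 13+H={13,29}; 14+H={14,30}; 15+H={15,31}


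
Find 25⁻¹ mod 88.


Use the extended Euclidean algorithm to write 1 = 25·s + 88·t; then s mod 88 is the inverse.
Euclidean algorithm:
  25 = 0·88 + 25
  88 = 3·25 + 13
  25 = 1·13 + 12
  13 = 1·12 + 1
  12 = 12·1 + 0
gcd(25,88) = 1
Back-substitution gives: 25·(-7) + 88·(2) = 1
So 25⁻¹ ≡ -7 ≡ 81 (mod 88)
Check: 25 × 81 = 2025 ≡ 1 (mod 88) ✓

25⁻¹ ≡ 81 (mod 88)


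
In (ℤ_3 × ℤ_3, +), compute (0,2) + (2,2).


Operation: componentwise addition mod (3, 3)
(0,2) + (2,2) = ((a₁+b₁) mod 3, (a₂+b₂) mod 3) with a = (0,2), b = (2,2)

(0,2) + (2,2) = (2,1)


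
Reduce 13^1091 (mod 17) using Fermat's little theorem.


Fermat's little theorem: if p is prime and gcd(a,p)=1, then a^(p-1) ≡ 1 (mod p)
p = 17 is prime, gcd(13,17) = 1
Reduce exponent: 1091 mod 16 = 3
So 13^1091 ≡ 13^3 (mod 17)
13^3 mod 17 = 4

13^1091 ≡ 4 (mod 17)


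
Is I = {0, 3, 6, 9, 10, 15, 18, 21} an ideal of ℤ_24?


Check ideal conditions for I = {0, 3, 6, 9, 10, 15, 18, 21} in ℤ_24:
(1) I is an additive subgroup? No
(2) For r ∈ ℤ_24 and a ∈ I: r·a ∈ I? No  [counterexample: r=2, a=6, r·a mod 24 = 12 ∉ I]

No, I is not an ideal of ℤ_24


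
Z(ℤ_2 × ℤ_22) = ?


Z(G) = {g ∈ G | gx = xg for all x ∈ G}
Direct product of abelian groups is abelian, so Z(G) = G

Z(ℤ_2 × ℤ_22) = ℤ_2 × ℤ_22


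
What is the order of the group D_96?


|D_n| = 2n (n rotations and n reflections)
|D_96| = 2×96 = 192

|D_96| = 192


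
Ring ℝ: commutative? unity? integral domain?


ℝ is a field: commutative, has unity, every nonzero element is a unit (hence an integral domain)
Commutative: Yes
Integral domain: Yes
Has unity: Yes

ℝ: Commutative=Yes, Unity=Yes


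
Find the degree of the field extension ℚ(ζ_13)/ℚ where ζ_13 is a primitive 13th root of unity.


[ℚ(ζ_n):ℚ] = deg Φ_n(x) = φ(n). Here φ(13) = 12

[ℚ(ζ_13)/ℚ where ζ_13 is a primitive 13th root of unity] = 12


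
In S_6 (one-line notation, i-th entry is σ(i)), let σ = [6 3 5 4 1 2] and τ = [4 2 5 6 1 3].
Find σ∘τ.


σ∘τ: apply τ first, then σ
1 →τ 4 →σ 4
2 →τ 2 →σ 3
3 →τ 5 →σ 1
4 →τ 6 →σ 2
5 →τ 1 →σ 6
6 →τ 3 →σ 5

σ∘τ = [4 3 1 2 6 5]


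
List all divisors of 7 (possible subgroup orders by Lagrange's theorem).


Lagrange's theorem: |H| divides |G|
|G| = 7
Divisors of 7: 1, 7

Possible subgroup orders: {1, 7}


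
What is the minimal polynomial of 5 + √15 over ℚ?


Let α = 5 + √15. Then α - 5 = √15, so (α - 5)² = 15, giving α² - 10α + 10 = 0. Degree 2 and α ∉ ℚ, so this is the minimal polynomial.

Minimal polynomial: x² - 10x + 10


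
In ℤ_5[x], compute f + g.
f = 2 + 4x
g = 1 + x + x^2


Add coefficients mod 5:
x^0: 2 + 1 = 3 (mod 5)
x^1: 4 + 1 = 0 (mod 5)
x^2: 0 + 1 = 1 (mod 5)
Result: 3 + x^2

f + g = 3 + x^2


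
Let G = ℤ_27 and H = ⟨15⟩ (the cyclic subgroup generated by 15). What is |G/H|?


|⟨15⟩| = n / gcd(15, 27) = 27 / 3 = 9
H is normal (ℤ_27 is abelian).
|G/H| = |G| / |H| = 27 / 9 = 3

|G/H| = 3


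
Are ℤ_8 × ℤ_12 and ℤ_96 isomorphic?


Comparing ℤ_8 × ℤ_12 and ℤ_96:
gcd(8,12) = 4 ≠ 1. Max element order in ℤ_8×ℤ_12 is lcm(8,12) = 24 < 96, so it has no element of order 96

No, ℤ_8 × ℤ_12 ≇ ℤ_96


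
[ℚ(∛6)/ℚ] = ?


∛6 has minimal polynomial x³ - 6 (irreducible over ℚ since 6 is not a perfect cube)

[ℚ(∛6)/ℚ] = 3


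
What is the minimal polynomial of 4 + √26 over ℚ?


Let α = 4 + √26. Then α - 4 = √26, so (α - 4)² = 26, giving α² - 8α - 10 = 0. Degree 2 and α ∉ ℚ, so this is the minimal polynomial.

Minimal polynomial: x² - 8x - 10


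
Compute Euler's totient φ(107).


Factor n: 107 = 107
φ(n) = n · ∏(1 - 1/p) over distinct primes p | n
φ(107) = 107 · (1 - 1/107) = 106

φ(107) = 106


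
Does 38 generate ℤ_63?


g generates ℤ_n iff gcd(g, n) = 1
gcd(38, 63) = 1
Since gcd = 1, 38 is a generator.

Yes, 38 generates ℤ_63


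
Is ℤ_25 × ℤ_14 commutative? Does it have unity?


Direct product ring; commutative with unity (1,1); but (1,0)·(0,1) = (0,0) gives zero divisors, so not an integral domain
Commutative: Yes
Integral domain: No
Has unity: Yes

ℤ_25 × ℤ_14: Commutative=Yes, Unity=Yes


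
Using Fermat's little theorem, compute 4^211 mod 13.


Fermat's little theorem: if p is prime and gcd(a,p)=1, then a^(p-1) ≡ 1 (mod p)
p = 13 is prime, gcd(4,13) = 1
Reduce exponent: 211 mod 12 = 7
So 4^211 ≡ 4^7 (mod 13)
4^7 mod 13 = 4

4^211 ≡ 4 (mod 13)


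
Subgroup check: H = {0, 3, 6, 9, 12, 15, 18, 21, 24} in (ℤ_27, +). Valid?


Subgroup test for H = {0, 3, 6, 9, 12, 15, 18, 21, 24} in (ℤ_27, +):
(1) 0 ∈ H? Yes
(2) Closure: for all a,b ∈ H, (a+b) mod 27 ∈ H? Yes
(3) Inverses: for all a ∈ H, -a mod 27 ∈ H? Yes

Yes, H is a subgroup of ℤ_27


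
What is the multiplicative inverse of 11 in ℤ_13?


Use the extended Euclidean algorithm to write 1 = 11·s + 13·t; then s mod 13 is the inverse.
Euclidean algorithm:
  11 = 0·13 + 11
  13 = 1·11 + 2
  11 = 5·2 + 1
  2 = 2·1 + 0
gcd(11,13) = 1
Back-substitution gives: 11·(6) + 13·(-5) = 1
So 11⁻¹ ≡ 6 ≡ 6 (mod 13)
Check: 11 × 6 = 66 ≡ 1 (mod 13) ✓

11⁻¹ ≡ 6 (mod 13)


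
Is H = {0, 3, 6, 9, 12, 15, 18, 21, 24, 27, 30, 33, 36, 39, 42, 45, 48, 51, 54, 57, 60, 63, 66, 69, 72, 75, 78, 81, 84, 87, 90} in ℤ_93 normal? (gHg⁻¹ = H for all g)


H = {0, 3, 6, 9, 12, 15, 18, 21, 24, 27, 30, 33, 36, 39, 42, 45, 48, 51, 54, 57, 60, 63, 66, 69, 72, 75, 78, 81, 84, 87, 90} in ℤ_93
ℤ_93 is abelian; every subgroup of an abelian group is normal

Yes, normal subgroup


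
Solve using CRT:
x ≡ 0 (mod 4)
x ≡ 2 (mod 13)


m₁ = 4, m₂ = 13, gcd = 1, so CRT applies. M = m₁·m₂ = 52
Let M₁ = M/m₁ = 13, M₂ = M/m₂ = 4
Find y₁ ≡ M₁⁻¹ (mod m₁): 13⁻¹ ≡ 1 (mod 4)
Find y₂ ≡ M₂⁻¹ (mod m₂): 4⁻¹ ≡ 10 (mod 13)
x = a₁·M₁·y₁ + a₂·M₂·y₂ = 0·13·1 + 2·4·10 = 80
Reduce mod 52: x ≡ 28
Check: 28 mod 4 = 0 ✓, 28 mod 13 = 2 ✓

x ≡ 28 (mod 52)


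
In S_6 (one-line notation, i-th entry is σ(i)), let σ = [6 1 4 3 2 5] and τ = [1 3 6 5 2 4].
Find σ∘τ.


σ∘τ: apply τ first, then σ
1 →τ 1 →σ 6
2 →τ 3 →σ 4
3 →τ 6 →σ 5
4 →τ 5 →σ 2
5 →τ 2 →σ 1
6 →τ 4 →σ 3

σ∘τ = [6 4 5 2 1 3]


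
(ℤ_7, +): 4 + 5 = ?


Operation: addition mod 7
4 + 5 = (a + b) mod 7 with a = 4, b = 5

4 + 5 = 2


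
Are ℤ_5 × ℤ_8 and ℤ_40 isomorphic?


Comparing ℤ_5 × ℤ_8 and ℤ_40:
gcd(5,8) = 1, so ℤ_5 × ℤ_8 ≅ ℤ_40 (CRT)

Yes, ℤ_5 × ℤ_8 ≅ ℤ_40


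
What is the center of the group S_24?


Z(G) = {g ∈ G | gx = xg for all x ∈ G}
S_n is non-abelian for n ≥ 3; Z(S_24) is trivial

Z(S_24) = {e}


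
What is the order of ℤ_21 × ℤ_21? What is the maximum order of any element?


|ℤ_21 × ℤ_21| = 21 × 21 = 441
Max element order = lcm(21,21) = 21
Cyclic? No (gcd=21)

|ℤ_21×ℤ_21| = 441, max element order = 21


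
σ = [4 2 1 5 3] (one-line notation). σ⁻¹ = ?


To find σ⁻¹, swap domain and range:
σ(1) = 4 → σ⁻¹(4) = 1
σ(2) = 2 → σ⁻¹(2) = 2
σ(3) = 1 → σ⁻¹(1) = 3
σ(4) = 5 → σ⁻¹(5) = 4
σ(5) = 3 → σ⁻¹(3) = 5

σ⁻¹ = [3 2 5 1 4]


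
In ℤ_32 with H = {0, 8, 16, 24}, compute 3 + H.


3 + H = {3 + h (mod 32) : h ∈ H}
3+0=3, 3+8=11, 3+16=19, 3+24=27

3 + H = {3, 11, 19, 27}


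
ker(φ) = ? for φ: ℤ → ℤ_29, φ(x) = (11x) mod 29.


Kernel = preimage of identity
ker(φ) = {x ∈ ℤ : 11x ≡ 0 (mod 29)}. gcd(11,29) = 1, so 11x ≡ 0 (mod 29) ⟺ x ≡ 0 (mod 29/1 = 29). Hence ker(φ) = 29ℤ

ker(φ) = 29ℤ


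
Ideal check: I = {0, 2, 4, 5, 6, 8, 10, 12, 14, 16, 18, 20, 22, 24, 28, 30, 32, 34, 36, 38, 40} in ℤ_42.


Check ideal conditions for I = {0, 2, 4, 5, 6, 8, 10, 12, 14, 16, 18, 20, 22, 24, 28, 30, 32, 34, 36, 38, 40} in ℤ_42:
(1) I is an additive subgroup? No
(2) For r ∈ ℤ_42 and a ∈ I: r·a ∈ I? No  [counterexample: r=2, a=34, r·a mod 42 = 26 ∉ I]

No, I is not an ideal of ℤ_42


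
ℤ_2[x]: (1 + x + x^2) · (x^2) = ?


Expand and collect like terms; reduce coefficients mod 2:
x^0: 1·0 = 0 ≡ 0 (mod 2)
x^1: 1·0 + 1·0 = 0 ≡ 0 (mod 2)
x^2: 1·1 + 1·0 + 1·0 = 1 ≡ 1 (mod 2)
x^3: 1·1 + 1·0 = 1 ≡ 1 (mod 2)
x^4: 1·1 = 1 ≡ 1 (mod 2)
Result: x^2 + x^3 + x^4

f · g = x^2 + x^3 + x^4


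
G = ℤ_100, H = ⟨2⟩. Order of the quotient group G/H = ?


|⟨2⟩| = n / gcd(2, 100) = 100 / 2 = 50
H is normal (ℤ_100 is abelian).
|G/H| = |G| / |H| = 100 / 50 = 2

|G/H| = 2


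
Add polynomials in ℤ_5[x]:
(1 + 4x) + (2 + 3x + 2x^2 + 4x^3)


Add coefficients mod 5:
x^0: 1 + 2 = 3 (mod 5)
x^1: 4 + 3 = 2 (mod 5)
x^2: 0 + 2 = 2 (mod 5)
x^3: 0 + 4 = 4 (mod 5)
Result: 3 + 2x + 2x^2 + 4x^3

f + g = 3 + 2x + 2x^2 + 4x^3


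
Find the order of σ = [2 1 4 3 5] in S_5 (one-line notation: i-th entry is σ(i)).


Cycle decomposition: (1 2) (3 4)
Cycle lengths: 2, 2
Order = lcm(2, 2) = 2

ord(σ) = 2


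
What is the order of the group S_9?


|S_n| = n! (number of permutations of n symbols)
|S_9| = 9! = 362880

|S_9| = 362880


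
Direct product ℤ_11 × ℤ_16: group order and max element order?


|ℤ_11 × ℤ_16| = 11 × 16 = 176
Max element order = lcm(11,16) = 176
Cyclic? Yes (gcd=1)

|ℤ_11×ℤ_16| = 176, max element order = 176


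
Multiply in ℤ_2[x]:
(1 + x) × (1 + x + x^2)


Expand and collect like terms; reduce coefficients mod 2:
x^0: 1·1 = 1 ≡ 1 (mod 2)
x^1: 1·1 + 1·1 = 2 ≡ 0 (mod 2)
x^2: 1·1 + 1·1 = 2 ≡ 0 (mod 2)
x^3: 1·1 = 1 ≡ 1 (mod 2)
Result: 1 + x^3

f · g = 1 + x^3


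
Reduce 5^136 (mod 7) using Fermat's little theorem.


Fermat's little theorem: if p is prime and gcd(a,p)=1, then a^(p-1) ≡ 1 (mod p)
p = 7 is prime, gcd(5,7) = 1
Reduce exponent: 136 mod 6 = 4
So 5^136 ≡ 5^4 (mod 7)
5^4 mod 7 = 2

5^136 ≡ 2 (mod 7)


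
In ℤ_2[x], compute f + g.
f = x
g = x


Add coefficients mod 2:
x^0: 0 + 0 = 0 (mod 2)
x^1: 1 + 1 = 0 (mod 2)
Result: 0

f + g = 0


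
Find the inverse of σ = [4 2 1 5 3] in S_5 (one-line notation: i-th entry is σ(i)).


To find σ⁻¹, swap domain and range:
σ(1) = 4 → σ⁻¹(4) = 1
σ(2) = 2 → σ⁻¹(2) = 2
σ(3) = 1 → σ⁻¹(1) = 3
σ(4) = 5 → σ⁻¹(5) = 4
σ(5) = 3 → σ⁻¹(3) = 5

σ⁻¹ = [3 2 5 1 4]


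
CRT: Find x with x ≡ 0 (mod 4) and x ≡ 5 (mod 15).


m₁ = 4, m₂ = 15, gcd = 1, so CRT applies. M = m₁·m₂ = 60
Let M₁ = M/m₁ = 15, M₂ = M/m₂ = 4
Find y₁ ≡ M₁⁻¹ (mod m₁): 15⁻¹ ≡ 3 (mod 4)
Find y₂ ≡ M₂⁻¹ (mod m₂): 4⁻¹ ≡ 4 (mod 15)
x = a₁·M₁·y₁ + a₂·M₂·y₂ = 0·15·3 + 5·4·4 = 80
Reduce mod 60: x ≡ 20
Check: 20 mod 4 = 0 ✓, 20 mod 15 = 5 ✓

x ≡ 20 (mod 60)


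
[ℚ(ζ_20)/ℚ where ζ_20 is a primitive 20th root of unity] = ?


[ℚ(ζ_n):ℚ] = deg Φ_n(x) = φ(n). Here φ(20) = 8

[ℚ(ζ_20)/ℚ where ζ_20 is a primitive 20th root of unity] = 8


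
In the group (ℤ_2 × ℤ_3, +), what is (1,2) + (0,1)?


Operation: componentwise addition mod (2, 3)
(1,2) + (0,1) = ((a₁+b₁) mod 2, (a₂+b₂) mod 3) with a = (1,2), b = (0,1)

(1,2) + (0,1) = (1,0)


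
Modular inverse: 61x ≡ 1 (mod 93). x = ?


Use the extended Euclidean algorithm to write 1 = 61·s + 93·t; then s mod 93 is the inverse.
Euclidean algorithm:
  61 = 0·93 + 61
  93 = 1·61 + 32
  61 = 1·32 + 29
  32 = 1·29 + 3
  29 = 9·3 + 2
  3 = 1·2 + 1
  2 = 2·1 + 0
gcd(61,93) = 1
Back-substitution gives: 61·(-32) + 93·(21) = 1
So 61⁻¹ ≡ -32 ≡ 61 (mod 93)
Check: 61 × 61 = 3721 ≡ 1 (mod 93) ✓

61⁻¹ ≡ 61 (mod 93)


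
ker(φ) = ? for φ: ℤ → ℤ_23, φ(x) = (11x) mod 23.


Kernel = preimage of identity
ker(φ) = {x ∈ ℤ : 11x ≡ 0 (mod 23)}. gcd(11,23) = 1, so 11x ≡ 0 (mod 23) ⟺ x ≡ 0 (mod 23/1 = 23). Hence ker(φ) = 23ℤ

ker(φ) = 23ℤ


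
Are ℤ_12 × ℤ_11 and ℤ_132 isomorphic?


Comparing ℤ_12 × ℤ_11 and ℤ_132:
gcd(12,11) = 1, so ℤ_12 × ℤ_11 ≅ ℤ_132 (CRT)

Yes, ℤ_12 × ℤ_11 ≅ ℤ_132


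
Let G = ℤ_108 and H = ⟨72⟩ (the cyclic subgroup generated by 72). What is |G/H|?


|⟨72⟩| = n / gcd(72, 108) = 108 / 36 = 3
H is normal (ℤ_108 is abelian).
|G/H| = |G| / |H| = 108 / 3 = 36

|G/H| = 36


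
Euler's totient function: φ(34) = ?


Factor n: 34 = 2 × 17
φ(n) = n · ∏(1 - 1/p) over distinct primes p | n
φ(34) = 34 · (1 - 1/2) · (1 - 1/17) = 16

φ(34) = 16


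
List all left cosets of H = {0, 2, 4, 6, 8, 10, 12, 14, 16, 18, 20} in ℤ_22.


H = {0, 2, 4, 6, 8, 10, 12, 14, 16, 18, 20}, |H| = 11
Number of cosets = |G|/|H| = 22/11 = 2
0 + H = {0, 2, 4, 6, 8, 10, 12, 14, 16, 18, 20}
1 + H = {1, 3, 5, 7, 9, 11, 13, 15, 17, 19, 21}

Cosets: 0+H={0,2,4,6,8,10,12,14,16,18,20}; 1+H={1,3,5,7,9,11,13,15,17,19,21}


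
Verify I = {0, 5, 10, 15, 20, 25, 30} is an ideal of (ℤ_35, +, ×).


Check ideal conditions for I = {0, 5, 10, 15, 20, 25, 30} in ℤ_35:
(1) I is an additive subgroup? Yes
(2) For r ∈ ℤ_35 and a ∈ I: r·a ∈ I? Yes

Yes, I is an ideal of ℤ_35


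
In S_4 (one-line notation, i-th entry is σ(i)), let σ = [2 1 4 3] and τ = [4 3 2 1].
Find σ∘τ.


σ∘τ: apply τ first, then σ
1 →τ 4 →σ 3
2 →τ 3 →σ 4
3 →τ 2 →σ 1
4 →τ 1 →σ 2

σ∘τ = [3 4 1 2]


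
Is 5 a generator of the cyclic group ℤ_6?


g generates ℤ_n iff gcd(g, n) = 1
gcd(5, 6) = 1
Since gcd = 1, 5 is a generator.

Yes, 5 generates ℤ_6


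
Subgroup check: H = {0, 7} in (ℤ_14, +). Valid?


Subgroup test for H = {0, 7} in (ℤ_14, +):
(1) 0 ∈ H? Yes
(2) Closure: for all a,b ∈ H, (a+b) mod 14 ∈ H? Yes
(3) Inverses: for all a ∈ H, -a mod 14 ∈ H? Yes

Yes, H is a subgroup of ℤ_14


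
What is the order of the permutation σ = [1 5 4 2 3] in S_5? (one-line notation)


Cycle decomposition: (2 5 3 4)
Cycle lengths: 4
Order = lcm(4) = 4

ord(σ) = 4


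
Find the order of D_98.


|D_n| = 2n (n rotations and n reflections)
|D_98| = 2×98 = 196

|D_98| = 196


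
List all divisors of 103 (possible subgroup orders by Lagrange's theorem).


Lagrange's theorem: |H| divides |G|
|G| = 103
Divisors of 103: 1, 103

Possible subgroup orders: {1, 103}


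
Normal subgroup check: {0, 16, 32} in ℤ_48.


H = {0, 16, 32} in ℤ_48
ℤ_48 is abelian; every subgroup of an abelian group is normal

Yes, normal subgroup


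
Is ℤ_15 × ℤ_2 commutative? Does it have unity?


Direct product ring; commutative with unity (1,1); but (1,0)·(0,1) = (0,0) gives zero divisors, so not an integral domain
Commutative: Yes
Integral domain: No
Has unity: Yes

ℤ_15 × ℤ_2: Commutative=Yes, Unity=Yes


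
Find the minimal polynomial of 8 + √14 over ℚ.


Let α = 8 + √14. Then α - 8 = √14, so (α - 8)² = 14, giving α² - 16α + 50 = 0. Degree 2 and α ∉ ℚ, so this is the minimal polynomial.

Minimal polynomial: x² - 16x + 50


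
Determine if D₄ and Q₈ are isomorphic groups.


Comparing D₄ and Q₈:
D₄ has 5 elements of order 2; Q₈ has only 1

No, D₄ ≇ Q₈


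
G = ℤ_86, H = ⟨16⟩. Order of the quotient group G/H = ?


|⟨16⟩| = n / gcd(16, 86) = 86 / 2 = 43
H is normal (ℤ_86 is abelian).
|G/H| = |G| / |H| = 86 / 43 = 2

|G/H| = 2


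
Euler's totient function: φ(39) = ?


Factor n: 39 = 3 × 13
φ(n) = n · ∏(1 - 1/p) over distinct primes p | n
φ(39) = 39 · (1 - 1/3) · (1 - 1/13) = 24

φ(39) = 24


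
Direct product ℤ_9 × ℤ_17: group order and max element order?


|ℤ_9 × ℤ_17| = 9 × 17 = 153
Max element order = lcm(9,17) = 153
Cyclic? Yes (gcd=1)

|ℤ_9×ℤ_17| = 153, max element order = 153


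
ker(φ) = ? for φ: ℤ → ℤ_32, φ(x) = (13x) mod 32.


Kernel = preimage of identity
ker(φ) = {x ∈ ℤ : 13x ≡ 0 (mod 32)}. gcd(13,32) = 1, so 13x ≡ 0 (mod 32) ⟺ x ≡ 0 (mod 32/1 = 32). Hence ker(φ) = 32ℤ

ker(φ) = 32ℤ


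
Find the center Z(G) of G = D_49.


Z(G) = {g ∈ G | gx = xg for all x ∈ G}
For odd n, Z(D_n) = {e}: no nontrivial rotation commutes with all reflections

Z(D_49) = {e}


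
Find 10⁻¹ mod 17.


Use the extended Euclidean algorithm to write 1 = 10·s + 17·t; then s mod 17 is the inverse.
Euclidean algorithm:
  10 = 0·17 + 10
  17 = 1·10 + 7
  10 = 1·7 + 3
  7 = 2·3 + 1
  3 = 3·1 + 0
gcd(10,17) = 1
Back-substitution gives: 10·(-5) + 17·(3) = 1
So 10⁻¹ ≡ -5 ≡ 12 (mod 17)
Check: 10 × 12 = 120 ≡ 1 (mod 17) ✓

10⁻¹ ≡ 12 (mod 17)


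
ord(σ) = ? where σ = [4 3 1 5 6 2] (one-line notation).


Cycle decomposition: (1 4 5 6 2 3)
Cycle lengths: 6
Order = lcm(6) = 6

ord(σ) = 6


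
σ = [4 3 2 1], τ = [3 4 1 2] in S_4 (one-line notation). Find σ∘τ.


σ∘τ: apply τ first, then σ
1 →τ 3 →σ 2
2 →τ 4 →σ 1
3 →τ 1 →σ 4
4 →τ 2 →σ 3

σ∘τ = [2 1 4 3]


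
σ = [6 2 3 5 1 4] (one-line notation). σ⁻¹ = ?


To find σ⁻¹, swap domain and range:
σ(1) = 6 → σ⁻¹(6) = 1
σ(2) = 2 → σ⁻¹(2) = 2
σ(3) = 3 → σ⁻¹(3) = 3
σ(4) = 5 → σ⁻¹(5) = 4
σ(5) = 1 → σ⁻¹(1) = 5
σ(6) = 4 → σ⁻¹(4) = 6

σ⁻¹ = [5 2 3 6 4 1]


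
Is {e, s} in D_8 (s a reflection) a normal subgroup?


H = {e, s} in D_8 (s a reflection)
r·s·r⁻¹ = sr⁻² ≠ s for n ≥ 3, so {e, s} is not closed under conjugation

No, not a normal subgroup


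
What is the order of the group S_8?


|S_n| = n! (number of permutations of n symbols)
|S_8| = 8! = 40320

|S_8| = 40320


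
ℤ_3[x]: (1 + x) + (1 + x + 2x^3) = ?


Add coefficients mod 3:
x^0: 1 + 1 = 2 (mod 3)
x^1: 1 + 1 = 2 (mod 3)
x^2: 0 + 0 = 0 (mod 3)
x^3: 0 + 2 = 2 (mod 3)
Result: 2 + 2x + 2x^3

f + g = 2 + 2x + 2x^3


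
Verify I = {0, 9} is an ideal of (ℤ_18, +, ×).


Check ideal conditions for I = {0, 9} in ℤ_18:
(1) I is an additive subgroup? Yes
(2) For r ∈ ℤ_18 and a ∈ I: r·a ∈ I? Yes

Yes, I is an ideal of ℤ_18


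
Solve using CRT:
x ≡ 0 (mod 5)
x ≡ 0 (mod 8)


m₁ = 5, m₂ = 8, gcd = 1, so CRT applies. M = m₁·m₂ = 40
Let M₁ = M/m₁ = 8, M₂ = M/m₂ = 5
Find y₁ ≡ M₁⁻¹ (mod m₁): 8⁻¹ ≡ 2 (mod 5)
Find y₂ ≡ M₂⁻¹ (mod m₂): 5⁻¹ ≡ 5 (mod 8)
x = a₁·M₁·y₁ + a₂·M₂·y₂ = 0·8·2 + 0·5·5 = 0
Reduce mod 40: x ≡ 0
Check: 0 mod 5 = 0 ✓, 0 mod 8 = 0 ✓

x ≡ 0 (mod 40)
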